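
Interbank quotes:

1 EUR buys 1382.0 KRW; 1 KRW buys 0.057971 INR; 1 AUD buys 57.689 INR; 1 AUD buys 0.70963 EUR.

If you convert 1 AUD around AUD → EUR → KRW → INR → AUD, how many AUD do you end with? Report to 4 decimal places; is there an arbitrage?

0.9855 (arbitrage exists)

Around AUD → EUR → KRW → INR → AUD: 1 × 0.70963 × 1382.0 × 0.057971 ÷ 57.689 = 0.985503
Product < 1; profitable direction is AUD → INR → KRW → EUR → AUD.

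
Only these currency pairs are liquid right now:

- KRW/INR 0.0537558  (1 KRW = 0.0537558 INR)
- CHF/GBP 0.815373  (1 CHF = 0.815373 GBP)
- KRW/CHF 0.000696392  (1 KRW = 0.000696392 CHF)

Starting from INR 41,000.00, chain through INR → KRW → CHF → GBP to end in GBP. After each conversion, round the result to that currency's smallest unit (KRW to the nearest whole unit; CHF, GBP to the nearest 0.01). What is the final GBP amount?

GBP 433.08

INR 41,000.00 ÷ 0.0537558 = KRW 762,708
KRW 762,708 × 0.000696392 = CHF 531.14
CHF 531.14 × 0.815373 = GBP 433.08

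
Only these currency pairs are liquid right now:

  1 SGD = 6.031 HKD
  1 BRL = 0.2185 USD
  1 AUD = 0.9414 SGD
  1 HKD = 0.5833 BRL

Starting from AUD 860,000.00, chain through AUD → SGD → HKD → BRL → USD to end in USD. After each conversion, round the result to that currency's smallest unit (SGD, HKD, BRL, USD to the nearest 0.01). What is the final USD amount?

AUD 860,000.00 × 0.9414 = SGD 809,604.00
SGD 809,604.00 × 6.031 = HKD 4,882,721.72
HKD 4,882,721.72 × 0.5833 = BRL 2,848,091.58
BRL 2,848,091.58 × 0.2185 = USD 622,308.01

USD 622,308.01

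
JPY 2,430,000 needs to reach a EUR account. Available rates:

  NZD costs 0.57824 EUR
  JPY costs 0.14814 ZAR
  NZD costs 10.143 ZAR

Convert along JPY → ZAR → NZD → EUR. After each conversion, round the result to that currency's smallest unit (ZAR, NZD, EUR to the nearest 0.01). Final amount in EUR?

EUR 20,522.03

JPY 2,430,000 × 0.14814 = ZAR 359,980.20
ZAR 359,980.20 ÷ 10.143 = NZD 35,490.51
NZD 35,490.51 × 0.57824 = EUR 20,522.03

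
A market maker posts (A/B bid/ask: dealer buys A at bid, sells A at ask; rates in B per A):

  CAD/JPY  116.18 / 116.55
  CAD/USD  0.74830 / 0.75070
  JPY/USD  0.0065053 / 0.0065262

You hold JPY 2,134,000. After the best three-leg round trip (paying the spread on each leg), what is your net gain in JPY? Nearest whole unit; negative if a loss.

Best loop JPY → USD → CAD → JPY:
JPY 2,134,000 × 0.0065053 (sell JPY at bid) = USD 13,882.31
USD 13,882.31 ÷ 0.75070 (buy CAD at ask) = CAD 18,492.49
CAD 18,492.49 × 116.18 (sell CAD at bid) = JPY 2,148,457

Net profit: JPY 14,457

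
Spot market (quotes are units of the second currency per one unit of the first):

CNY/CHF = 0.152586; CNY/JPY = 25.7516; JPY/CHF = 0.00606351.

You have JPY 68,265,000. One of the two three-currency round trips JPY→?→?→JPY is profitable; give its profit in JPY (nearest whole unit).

Profitable loop is JPY → CHF → CNY → JPY:
JPY 68,265,000 × 0.00606351 = CHF 413,925.51
CHF 413,925.51 ÷ 0.152586 = CNY 2,712,735.84
CNY 2,712,735.84 × 25.7516 = JPY 69,857,288
Profit = JPY 69,857,288 − JPY 68,265,000

Profit: JPY 1,592,288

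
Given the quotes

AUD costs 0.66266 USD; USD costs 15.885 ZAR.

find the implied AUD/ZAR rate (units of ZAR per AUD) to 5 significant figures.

1 AUD × 0.66266 = 0.66266 USD
0.66266 USD × 15.885 = 10.5264 ZAR

AUD/ZAR = 10.526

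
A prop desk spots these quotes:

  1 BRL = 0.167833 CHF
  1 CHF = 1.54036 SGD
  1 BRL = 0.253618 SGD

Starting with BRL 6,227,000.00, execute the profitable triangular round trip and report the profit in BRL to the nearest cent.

Profit: BRL 120,436.75

Profitable loop is BRL → CHF → SGD → BRL:
BRL 6,227,000.00 × 0.167833 = CHF 1,045,096.09
CHF 1,045,096.09 × 1.54036 = SGD 1,609,824.21
SGD 1,609,824.21 ÷ 0.253618 = BRL 6,347,436.75
Profit = BRL 6,347,436.75 − BRL 6,227,000.00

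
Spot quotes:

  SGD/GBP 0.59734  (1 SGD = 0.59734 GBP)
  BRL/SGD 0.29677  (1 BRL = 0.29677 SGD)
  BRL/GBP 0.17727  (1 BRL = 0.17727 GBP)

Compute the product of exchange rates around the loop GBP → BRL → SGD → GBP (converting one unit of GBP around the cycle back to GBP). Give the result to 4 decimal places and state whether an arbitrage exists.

Around GBP → BRL → SGD → GBP: 1 ÷ 0.17727 × 0.29677 × 0.59734 = 1.000015
Product ≈ 1 (deviation 0.001%, within rounding noise).

1.0000 (no arbitrage)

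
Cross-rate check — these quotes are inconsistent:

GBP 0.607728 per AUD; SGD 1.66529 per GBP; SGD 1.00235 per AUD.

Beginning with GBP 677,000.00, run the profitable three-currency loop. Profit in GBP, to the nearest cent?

Profitable loop is GBP → SGD → AUD → GBP:
GBP 677,000.00 × 1.66529 = SGD 1,127,401.33
SGD 1,127,401.33 ÷ 1.00235 = AUD 1,124,758.15
AUD 1,124,758.15 × 0.607728 = GBP 683,547.02
Profit = GBP 683,547.02 − GBP 677,000.00

Profit: GBP 6,547.02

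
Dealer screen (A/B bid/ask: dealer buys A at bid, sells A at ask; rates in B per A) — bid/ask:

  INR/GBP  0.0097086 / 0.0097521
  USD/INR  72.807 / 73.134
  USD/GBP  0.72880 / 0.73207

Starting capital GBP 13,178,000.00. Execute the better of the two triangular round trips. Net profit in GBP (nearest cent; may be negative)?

Net profit: GBP 288,055.30

Best loop GBP → INR → USD → GBP:
GBP 13,178,000.00 ÷ 0.0097521 (buy INR at ask) = INR 1,351,298,694.64
INR 1,351,298,694.64 ÷ 73.134 (buy USD at ask) = USD 18,477,024.29
USD 18,477,024.29 × 0.72880 (sell USD at bid) = GBP 13,466,055.30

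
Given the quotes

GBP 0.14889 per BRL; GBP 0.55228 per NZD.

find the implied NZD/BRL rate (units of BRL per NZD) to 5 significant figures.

NZD/BRL = 3.7093

1 NZD × 0.55228 = 0.55228 GBP
0.55228 GBP ÷ 0.14889 = 3.70932 BRL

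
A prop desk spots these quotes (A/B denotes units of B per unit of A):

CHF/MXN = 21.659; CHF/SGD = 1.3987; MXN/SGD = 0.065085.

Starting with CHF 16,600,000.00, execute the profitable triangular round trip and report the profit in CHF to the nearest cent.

Profit: CHF 130,265.14

Profitable loop is CHF → MXN → SGD → CHF:
CHF 16,600,000.00 × 21.659 = MXN 359,539,400.00
MXN 359,539,400.00 × 0.065085 = SGD 23,400,621.85
SGD 23,400,621.85 ÷ 1.3987 = CHF 16,730,265.14
Profit = CHF 16,730,265.14 − CHF 16,600,000.00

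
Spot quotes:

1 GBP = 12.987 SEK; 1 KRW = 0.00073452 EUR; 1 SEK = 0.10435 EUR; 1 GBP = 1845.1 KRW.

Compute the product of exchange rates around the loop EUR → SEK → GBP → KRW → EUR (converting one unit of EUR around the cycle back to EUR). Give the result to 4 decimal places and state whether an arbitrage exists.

Around EUR → SEK → GBP → KRW → EUR: 1 ÷ 0.10435 ÷ 12.987 × 1845.1 × 0.00073452 = 1.000051
Product ≈ 1 (deviation 0.005%, within rounding noise).

1.0001 (no arbitrage)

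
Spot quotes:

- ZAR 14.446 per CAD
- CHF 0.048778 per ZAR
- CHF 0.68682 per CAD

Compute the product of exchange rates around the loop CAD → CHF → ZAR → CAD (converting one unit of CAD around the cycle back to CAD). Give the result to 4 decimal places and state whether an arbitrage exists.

0.9747 (arbitrage exists)

Around CAD → CHF → ZAR → CAD: 1 × 0.68682 ÷ 0.048778 ÷ 14.446 = 0.974701
Product < 1; profitable direction is CAD → ZAR → CHF → CAD.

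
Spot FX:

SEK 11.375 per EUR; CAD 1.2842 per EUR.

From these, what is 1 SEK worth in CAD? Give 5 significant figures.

SEK/CAD = 0.11290

1 SEK ÷ 11.375 = 0.0879121 EUR
0.0879121 EUR × 1.2842 = 0.112897 CAD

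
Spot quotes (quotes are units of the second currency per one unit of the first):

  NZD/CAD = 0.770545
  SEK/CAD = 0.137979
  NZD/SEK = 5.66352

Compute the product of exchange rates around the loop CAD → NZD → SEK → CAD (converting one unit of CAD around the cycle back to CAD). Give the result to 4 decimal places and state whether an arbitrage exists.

Around CAD → NZD → SEK → CAD: 1 ÷ 0.770545 × 5.66352 × 0.137979 = 1.014148
Product > 1; profitable direction is CAD → NZD → SEK → CAD.

1.0141 (arbitrage exists)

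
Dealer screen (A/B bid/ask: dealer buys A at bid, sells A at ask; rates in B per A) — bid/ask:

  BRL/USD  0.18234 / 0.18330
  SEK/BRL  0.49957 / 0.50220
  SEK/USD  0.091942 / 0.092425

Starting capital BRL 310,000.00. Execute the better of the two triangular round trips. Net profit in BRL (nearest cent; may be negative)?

Best loop BRL → SEK → USD → BRL:
BRL 310,000.00 ÷ 0.50220 (buy SEK at ask) = SEK 617,283.95
SEK 617,283.95 × 0.091942 (sell SEK at bid) = USD 56,754.32
USD 56,754.32 ÷ 0.18330 (buy BRL at ask) = BRL 309,625.32

Net result: BRL -374.68 (no profitable arbitrage after spreads)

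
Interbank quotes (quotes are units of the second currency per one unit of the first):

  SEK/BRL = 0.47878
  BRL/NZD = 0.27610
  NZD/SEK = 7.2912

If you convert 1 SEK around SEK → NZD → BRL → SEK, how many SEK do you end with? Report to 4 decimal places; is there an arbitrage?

Around SEK → NZD → BRL → SEK: 1 ÷ 7.2912 ÷ 0.27610 ÷ 0.47878 = 1.037525
Product > 1; profitable direction is SEK → NZD → BRL → SEK.

1.0375 (arbitrage exists)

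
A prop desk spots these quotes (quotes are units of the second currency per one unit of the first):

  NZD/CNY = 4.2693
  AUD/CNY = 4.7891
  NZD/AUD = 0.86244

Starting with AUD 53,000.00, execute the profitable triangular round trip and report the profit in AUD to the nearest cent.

Profitable loop is AUD → NZD → CNY → AUD:
AUD 53,000.00 ÷ 0.86244 = NZD 61,453.55
NZD 61,453.55 × 4.2693 = CNY 262,363.64
CNY 262,363.64 ÷ 4.7891 = AUD 54,783.50
Profit = AUD 54,783.50 − AUD 53,000.00

Profit: AUD 1,783.50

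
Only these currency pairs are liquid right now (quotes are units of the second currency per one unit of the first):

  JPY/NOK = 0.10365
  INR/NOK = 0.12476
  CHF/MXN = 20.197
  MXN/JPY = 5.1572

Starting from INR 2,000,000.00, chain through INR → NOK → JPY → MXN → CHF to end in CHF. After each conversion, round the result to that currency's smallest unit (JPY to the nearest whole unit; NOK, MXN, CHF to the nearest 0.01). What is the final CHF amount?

CHF 23,111.87

INR 2,000,000.00 × 0.12476 = NOK 249,520.00
NOK 249,520.00 ÷ 0.10365 = JPY 2,407,332
JPY 2,407,332 ÷ 5.1572 = MXN 466,790.51
MXN 466,790.51 ÷ 20.197 = CHF 23,111.87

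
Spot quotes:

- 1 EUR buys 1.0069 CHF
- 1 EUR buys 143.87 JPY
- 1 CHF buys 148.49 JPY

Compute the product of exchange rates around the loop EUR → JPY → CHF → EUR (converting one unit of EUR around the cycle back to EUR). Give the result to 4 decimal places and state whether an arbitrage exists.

0.9622 (arbitrage exists)

Around EUR → JPY → CHF → EUR: 1 × 143.87 ÷ 148.49 ÷ 1.0069 = 0.962247
Product < 1; profitable direction is EUR → CHF → JPY → EUR.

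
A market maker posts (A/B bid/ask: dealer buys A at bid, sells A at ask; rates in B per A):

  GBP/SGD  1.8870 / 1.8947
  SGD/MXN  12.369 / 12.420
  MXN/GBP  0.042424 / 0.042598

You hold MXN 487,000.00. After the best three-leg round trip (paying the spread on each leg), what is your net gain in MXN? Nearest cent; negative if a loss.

Best loop MXN → SGD → GBP → MXN:
MXN 487,000.00 ÷ 12.420 (buy SGD at ask) = SGD 39,210.95
SGD 39,210.95 ÷ 1.8947 (buy GBP at ask) = GBP 20,695.07
GBP 20,695.07 ÷ 0.042598 (buy MXN at ask) = MXN 485,822.59

Net result: MXN -1,177.41 (no profitable arbitrage after spreads)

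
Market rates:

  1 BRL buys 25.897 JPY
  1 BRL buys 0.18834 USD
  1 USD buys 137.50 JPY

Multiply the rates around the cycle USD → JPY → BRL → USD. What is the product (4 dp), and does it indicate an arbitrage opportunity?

1.0000 (no arbitrage)

Around USD → JPY → BRL → USD: 1 × 137.50 ÷ 25.897 × 0.18834 = 0.999990
Product ≈ 1 (deviation 0.001%, within rounding noise).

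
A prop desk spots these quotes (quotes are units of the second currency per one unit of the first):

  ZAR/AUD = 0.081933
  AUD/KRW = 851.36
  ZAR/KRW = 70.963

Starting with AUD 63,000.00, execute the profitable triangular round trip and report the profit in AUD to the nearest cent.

Profit: AUD 1,091.50

Profitable loop is AUD → ZAR → KRW → AUD:
AUD 63,000.00 ÷ 0.081933 = ZAR 768,920.95
ZAR 768,920.95 × 70.963 = KRW 54,564,937
KRW 54,564,937 ÷ 851.36 = AUD 64,091.50
Profit = AUD 64,091.50 − AUD 63,000.00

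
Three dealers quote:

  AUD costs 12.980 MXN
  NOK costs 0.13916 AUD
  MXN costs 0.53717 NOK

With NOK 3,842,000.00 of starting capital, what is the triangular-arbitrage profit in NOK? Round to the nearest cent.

Profit: NOK 117,647.25

Profitable loop is NOK → MXN → AUD → NOK:
NOK 3,842,000.00 ÷ 0.53717 = MXN 7,152,298.16
MXN 7,152,298.16 ÷ 12.980 = AUD 551,024.51
AUD 551,024.51 ÷ 0.13916 = NOK 3,959,647.25
Profit = NOK 3,959,647.25 − NOK 3,842,000.00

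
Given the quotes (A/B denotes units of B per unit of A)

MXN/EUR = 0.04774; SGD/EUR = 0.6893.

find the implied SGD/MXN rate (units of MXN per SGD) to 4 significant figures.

SGD/MXN = 14.44

1 SGD × 0.6893 = 0.6893 EUR
0.6893 EUR ÷ 0.04774 = 14.4386 MXN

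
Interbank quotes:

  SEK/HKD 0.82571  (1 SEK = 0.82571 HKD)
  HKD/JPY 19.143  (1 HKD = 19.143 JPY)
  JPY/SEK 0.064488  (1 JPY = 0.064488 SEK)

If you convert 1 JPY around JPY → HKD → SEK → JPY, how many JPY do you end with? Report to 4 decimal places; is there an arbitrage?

0.9810 (arbitrage exists)

Around JPY → HKD → SEK → JPY: 1 ÷ 19.143 ÷ 0.82571 ÷ 0.064488 = 0.981033
Product < 1; profitable direction is JPY → SEK → HKD → JPY.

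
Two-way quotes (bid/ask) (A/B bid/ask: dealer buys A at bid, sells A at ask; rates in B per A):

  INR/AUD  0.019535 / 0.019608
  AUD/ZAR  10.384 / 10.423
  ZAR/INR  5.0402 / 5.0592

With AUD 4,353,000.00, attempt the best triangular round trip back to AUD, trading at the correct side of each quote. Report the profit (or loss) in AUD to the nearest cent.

Net profit: AUD 97,558.69

Best loop AUD → ZAR → INR → AUD:
AUD 4,353,000.00 × 10.384 (sell AUD at bid) = ZAR 45,201,552.00
ZAR 45,201,552.00 × 5.0402 (sell ZAR at bid) = INR 227,824,862.39
INR 227,824,862.39 × 0.019535 (sell INR at bid) = AUD 4,450,558.69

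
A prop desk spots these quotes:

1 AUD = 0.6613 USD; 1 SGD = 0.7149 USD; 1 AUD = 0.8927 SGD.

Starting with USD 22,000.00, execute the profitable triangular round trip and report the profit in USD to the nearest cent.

Profitable loop is USD → SGD → AUD → USD:
USD 22,000.00 ÷ 0.7149 = SGD 30,773.53
SGD 30,773.53 ÷ 0.8927 = AUD 34,472.43
AUD 34,472.43 × 0.6613 = USD 22,796.62
Profit = USD 22,796.62 − USD 22,000.00

Profit: USD 796.62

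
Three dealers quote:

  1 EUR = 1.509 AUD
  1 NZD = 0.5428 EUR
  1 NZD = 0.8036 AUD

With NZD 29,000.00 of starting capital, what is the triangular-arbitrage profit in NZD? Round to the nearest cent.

Profit: NZD 558.82

Profitable loop is NZD → EUR → AUD → NZD:
NZD 29,000.00 × 0.5428 = EUR 15,741.20
EUR 15,741.20 × 1.509 = AUD 23,753.47
AUD 23,753.47 ÷ 0.8036 = NZD 29,558.82
Profit = NZD 29,558.82 − NZD 29,000.00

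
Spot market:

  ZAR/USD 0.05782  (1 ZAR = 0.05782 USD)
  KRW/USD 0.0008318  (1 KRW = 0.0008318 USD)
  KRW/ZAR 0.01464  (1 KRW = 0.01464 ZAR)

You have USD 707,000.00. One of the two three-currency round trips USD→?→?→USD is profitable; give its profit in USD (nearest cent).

Profitable loop is USD → KRW → ZAR → USD:
USD 707,000.00 ÷ 0.0008318 = KRW 849,963,934
KRW 849,963,934 × 0.01464 = ZAR 12,443,471.99
ZAR 12,443,471.99 × 0.05782 = USD 719,481.55
Profit = USD 719,481.55 − USD 707,000.00

Profit: USD 12,481.55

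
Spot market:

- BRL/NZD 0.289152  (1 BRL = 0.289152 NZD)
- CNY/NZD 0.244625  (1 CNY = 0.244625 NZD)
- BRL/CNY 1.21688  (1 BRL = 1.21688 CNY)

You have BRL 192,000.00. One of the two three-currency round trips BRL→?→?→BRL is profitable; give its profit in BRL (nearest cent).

Profit: BRL 5,662.20

Profitable loop is BRL → CNY → NZD → BRL:
BRL 192,000.00 × 1.21688 = CNY 233,640.96
CNY 233,640.96 × 0.244625 = NZD 57,154.42
NZD 57,154.42 ÷ 0.289152 = BRL 197,662.20
Profit = BRL 197,662.20 − BRL 192,000.00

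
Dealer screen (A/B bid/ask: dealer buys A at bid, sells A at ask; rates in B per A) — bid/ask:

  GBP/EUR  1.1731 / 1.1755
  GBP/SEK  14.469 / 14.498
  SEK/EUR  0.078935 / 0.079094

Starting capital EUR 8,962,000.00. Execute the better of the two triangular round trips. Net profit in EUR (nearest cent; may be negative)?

Best loop EUR → SEK → GBP → EUR:
EUR 8,962,000.00 ÷ 0.079094 (buy SEK at ask) = SEK 113,308,215.54
SEK 113,308,215.54 ÷ 14.498 (buy GBP at ask) = GBP 7,815,437.68
GBP 7,815,437.68 × 1.1731 (sell GBP at bid) = EUR 9,168,289.95

Net profit: EUR 206,289.95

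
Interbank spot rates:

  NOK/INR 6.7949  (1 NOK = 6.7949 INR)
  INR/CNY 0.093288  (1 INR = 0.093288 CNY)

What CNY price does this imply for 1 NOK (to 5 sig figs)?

1 NOK × 6.7949 = 6.7949 INR
6.7949 INR × 0.093288 = 0.633883 CNY

NOK/CNY = 0.63388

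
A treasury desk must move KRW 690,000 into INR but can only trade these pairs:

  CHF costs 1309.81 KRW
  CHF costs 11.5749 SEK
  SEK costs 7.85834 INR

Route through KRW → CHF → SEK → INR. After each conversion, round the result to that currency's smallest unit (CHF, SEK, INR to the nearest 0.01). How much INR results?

KRW 690,000 ÷ 1309.81 = CHF 526.79
CHF 526.79 × 11.5749 = SEK 6,097.54
SEK 6,097.54 × 7.85834 = INR 47,916.54

INR 47,916.54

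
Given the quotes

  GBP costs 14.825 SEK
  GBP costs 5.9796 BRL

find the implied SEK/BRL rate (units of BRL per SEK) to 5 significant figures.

1 SEK ÷ 14.825 = 0.0674536 GBP
0.0674536 GBP × 5.9796 = 0.403346 BRL

SEK/BRL = 0.40335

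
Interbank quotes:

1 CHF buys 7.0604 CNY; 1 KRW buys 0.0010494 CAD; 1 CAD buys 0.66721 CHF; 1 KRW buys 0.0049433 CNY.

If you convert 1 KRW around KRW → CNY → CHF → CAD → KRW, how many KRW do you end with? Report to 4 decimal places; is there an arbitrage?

1.0000 (no arbitrage)

Around KRW → CNY → CHF → CAD → KRW: 1 × 0.0049433 ÷ 7.0604 ÷ 0.66721 ÷ 0.0010494 = 0.999963
Product ≈ 1 (deviation 0.004%, within rounding noise).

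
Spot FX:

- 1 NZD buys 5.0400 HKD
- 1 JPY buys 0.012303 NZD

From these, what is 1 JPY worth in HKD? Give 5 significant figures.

1 JPY × 0.012303 = 0.012303 NZD
0.012303 NZD × 5.0400 = 0.0620071 HKD

JPY/HKD = 0.062007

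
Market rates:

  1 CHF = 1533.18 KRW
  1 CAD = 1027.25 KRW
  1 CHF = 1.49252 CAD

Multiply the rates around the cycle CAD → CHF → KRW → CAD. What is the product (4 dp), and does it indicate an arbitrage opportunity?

1.0000 (no arbitrage)

Around CAD → CHF → KRW → CAD: 1 ÷ 1.49252 × 1533.18 ÷ 1027.25 = 0.999993
Product ≈ 1 (deviation 0.001%, within rounding noise).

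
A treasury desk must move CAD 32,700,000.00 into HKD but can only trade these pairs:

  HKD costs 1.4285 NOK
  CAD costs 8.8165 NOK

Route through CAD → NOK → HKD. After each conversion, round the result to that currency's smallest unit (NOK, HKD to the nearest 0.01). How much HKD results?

HKD 201,819,775.99

CAD 32,700,000.00 × 8.8165 = NOK 288,299,550.00
NOK 288,299,550.00 ÷ 1.4285 = HKD 201,819,775.99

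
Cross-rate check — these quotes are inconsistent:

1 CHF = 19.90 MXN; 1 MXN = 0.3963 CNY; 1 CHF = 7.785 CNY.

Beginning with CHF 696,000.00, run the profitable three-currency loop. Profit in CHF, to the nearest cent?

Profitable loop is CHF → MXN → CNY → CHF:
CHF 696,000.00 × 19.90 = MXN 13,850,400.00
MXN 13,850,400.00 × 0.3963 = CNY 5,488,913.52
CNY 5,488,913.52 ÷ 7.785 = CHF 705,062.75
Profit = CHF 705,062.75 − CHF 696,000.00

Profit: CHF 9,062.75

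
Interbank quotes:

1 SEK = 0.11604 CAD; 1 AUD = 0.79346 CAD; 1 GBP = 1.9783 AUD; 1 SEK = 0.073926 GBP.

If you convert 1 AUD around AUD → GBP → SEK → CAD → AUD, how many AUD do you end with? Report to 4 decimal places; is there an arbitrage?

Around AUD → GBP → SEK → CAD → AUD: 1 ÷ 1.9783 ÷ 0.073926 × 0.11604 ÷ 0.79346 = 0.999985
Product ≈ 1 (deviation 0.002%, within rounding noise).

1.0000 (no arbitrage)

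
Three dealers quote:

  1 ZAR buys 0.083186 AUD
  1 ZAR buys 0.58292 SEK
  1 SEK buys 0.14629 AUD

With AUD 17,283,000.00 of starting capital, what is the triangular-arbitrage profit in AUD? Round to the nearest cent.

Profit: AUD 434,093.79

Profitable loop is AUD → ZAR → SEK → AUD:
AUD 17,283,000.00 ÷ 0.083186 = ZAR 207,763,325.56
ZAR 207,763,325.56 × 0.58292 = SEK 121,109,397.74
SEK 121,109,397.74 × 0.14629 = AUD 17,717,093.79
Profit = AUD 17,717,093.79 − AUD 17,283,000.00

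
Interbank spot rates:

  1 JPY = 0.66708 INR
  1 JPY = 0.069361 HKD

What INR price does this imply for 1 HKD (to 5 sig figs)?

1 HKD ÷ 0.069361 = 14.4173 JPY
14.4173 JPY × 0.66708 = 9.61751 INR

HKD/INR = 9.6175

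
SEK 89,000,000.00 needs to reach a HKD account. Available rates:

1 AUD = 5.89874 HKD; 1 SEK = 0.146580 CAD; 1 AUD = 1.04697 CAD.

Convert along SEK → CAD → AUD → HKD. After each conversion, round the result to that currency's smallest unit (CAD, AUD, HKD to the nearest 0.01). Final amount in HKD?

SEK 89,000,000.00 × 0.146580 = CAD 13,045,620.00
CAD 13,045,620.00 ÷ 1.04697 = AUD 12,460,357.03
AUD 12,460,357.03 × 5.89874 = HKD 73,500,406.43

HKD 73,500,406.43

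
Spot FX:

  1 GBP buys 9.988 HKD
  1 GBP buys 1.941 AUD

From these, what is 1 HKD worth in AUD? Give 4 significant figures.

1 HKD ÷ 9.988 = 0.10012 GBP
0.10012 GBP × 1.941 = 0.194333 AUD

HKD/AUD = 0.1943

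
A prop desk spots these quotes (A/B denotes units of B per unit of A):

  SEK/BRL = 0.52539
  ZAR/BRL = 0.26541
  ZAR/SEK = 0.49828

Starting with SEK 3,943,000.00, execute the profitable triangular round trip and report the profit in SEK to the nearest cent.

Profit: SEK 54,503.02

Profitable loop is SEK → ZAR → BRL → SEK:
SEK 3,943,000.00 ÷ 0.49828 = ZAR 7,913,221.48
ZAR 7,913,221.48 × 0.26541 = BRL 2,100,248.11
BRL 2,100,248.11 ÷ 0.52539 = SEK 3,997,503.02
Profit = SEK 3,997,503.02 − SEK 3,943,000.00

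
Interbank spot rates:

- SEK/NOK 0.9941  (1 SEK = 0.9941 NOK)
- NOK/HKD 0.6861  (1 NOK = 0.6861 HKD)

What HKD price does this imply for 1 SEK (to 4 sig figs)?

1 SEK × 0.9941 = 0.9941 NOK
0.9941 NOK × 0.6861 = 0.682052 HKD

SEK/HKD = 0.6821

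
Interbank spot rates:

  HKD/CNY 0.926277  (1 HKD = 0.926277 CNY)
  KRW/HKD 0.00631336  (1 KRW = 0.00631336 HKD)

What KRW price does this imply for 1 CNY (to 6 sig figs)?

CNY/KRW = 171.001

1 CNY ÷ 0.926277 = 1.07959 HKD
1.07959 HKD ÷ 0.00631336 = 171.001 KRW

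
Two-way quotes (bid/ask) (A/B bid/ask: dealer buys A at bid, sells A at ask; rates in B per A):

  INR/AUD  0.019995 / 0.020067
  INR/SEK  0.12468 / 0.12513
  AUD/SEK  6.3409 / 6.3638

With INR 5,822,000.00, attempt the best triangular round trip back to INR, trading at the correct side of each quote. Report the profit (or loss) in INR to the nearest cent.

Net profit: INR 77,063.47

Best loop INR → AUD → SEK → INR:
INR 5,822,000.00 × 0.019995 (sell INR at bid) = AUD 116,410.89
AUD 116,410.89 × 6.3409 (sell AUD at bid) = SEK 738,149.81
SEK 738,149.81 ÷ 0.12513 (buy INR at ask) = INR 5,899,063.47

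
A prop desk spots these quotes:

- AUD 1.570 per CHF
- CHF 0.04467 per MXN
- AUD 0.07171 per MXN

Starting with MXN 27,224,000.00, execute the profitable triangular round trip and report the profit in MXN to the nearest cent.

Profitable loop is MXN → AUD → CHF → MXN:
MXN 27,224,000.00 × 0.07171 = AUD 1,952,233.04
AUD 1,952,233.04 ÷ 1.570 = CHF 1,243,460.54
CHF 1,243,460.54 ÷ 0.04467 = MXN 27,836,591.34
Profit = MXN 27,836,591.34 − MXN 27,224,000.00

Profit: MXN 612,591.34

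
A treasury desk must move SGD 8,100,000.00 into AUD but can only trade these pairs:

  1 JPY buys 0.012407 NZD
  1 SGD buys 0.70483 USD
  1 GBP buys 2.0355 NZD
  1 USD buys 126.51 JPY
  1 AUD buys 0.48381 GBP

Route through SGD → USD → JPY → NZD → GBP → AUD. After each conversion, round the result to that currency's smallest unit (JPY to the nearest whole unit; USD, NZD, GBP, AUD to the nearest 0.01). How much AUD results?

AUD 9,099,448.90

SGD 8,100,000.00 × 0.70483 = USD 5,709,123.00
USD 5,709,123.00 × 126.51 = JPY 722,261,151
JPY 722,261,151 × 0.012407 = NZD 8,961,094.10
NZD 8,961,094.10 ÷ 2.0355 = GBP 4,402,404.37
GBP 4,402,404.37 ÷ 0.48381 = AUD 9,099,448.90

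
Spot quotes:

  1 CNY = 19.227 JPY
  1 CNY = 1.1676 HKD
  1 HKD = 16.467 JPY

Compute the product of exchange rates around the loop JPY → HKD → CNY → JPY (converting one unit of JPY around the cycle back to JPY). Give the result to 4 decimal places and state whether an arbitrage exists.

Around JPY → HKD → CNY → JPY: 1 ÷ 16.467 ÷ 1.1676 × 19.227 = 1.000007
Product ≈ 1 (deviation 0.001%, within rounding noise).

1.0000 (no arbitrage)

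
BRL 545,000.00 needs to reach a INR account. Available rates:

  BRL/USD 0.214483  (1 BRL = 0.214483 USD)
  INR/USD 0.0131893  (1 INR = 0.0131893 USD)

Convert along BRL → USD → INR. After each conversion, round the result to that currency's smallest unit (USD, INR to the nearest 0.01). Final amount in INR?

BRL 545,000.00 × 0.214483 = USD 116,893.24
USD 116,893.24 ÷ 0.0131893 = INR 8,862,732.67

INR 8,862,732.67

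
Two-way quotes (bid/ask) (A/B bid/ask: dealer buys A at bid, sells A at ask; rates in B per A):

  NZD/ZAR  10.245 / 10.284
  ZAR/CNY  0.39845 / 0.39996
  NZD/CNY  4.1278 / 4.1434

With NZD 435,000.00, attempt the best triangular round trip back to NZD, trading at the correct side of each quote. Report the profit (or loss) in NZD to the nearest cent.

Net profit: NZD 1,545.26

Best loop NZD → CNY → ZAR → NZD:
NZD 435,000.00 × 4.1278 (sell NZD at bid) = CNY 1,795,593.00
CNY 1,795,593.00 ÷ 0.39996 (buy ZAR at ask) = ZAR 4,489,431.44
ZAR 4,489,431.44 ÷ 10.284 (buy NZD at ask) = NZD 436,545.26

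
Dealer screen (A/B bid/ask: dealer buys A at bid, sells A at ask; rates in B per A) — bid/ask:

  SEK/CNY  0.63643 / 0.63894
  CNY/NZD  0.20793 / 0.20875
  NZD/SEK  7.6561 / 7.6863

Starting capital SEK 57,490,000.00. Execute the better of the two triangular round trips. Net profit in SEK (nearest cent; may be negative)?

Net profit: SEK 756,214.17

Best loop SEK → CNY → NZD → SEK:
SEK 57,490,000.00 × 0.63643 (sell SEK at bid) = CNY 36,588,360.70
CNY 36,588,360.70 × 0.20793 (sell CNY at bid) = NZD 7,607,817.84
NZD 7,607,817.84 × 7.6561 (sell NZD at bid) = SEK 58,246,214.17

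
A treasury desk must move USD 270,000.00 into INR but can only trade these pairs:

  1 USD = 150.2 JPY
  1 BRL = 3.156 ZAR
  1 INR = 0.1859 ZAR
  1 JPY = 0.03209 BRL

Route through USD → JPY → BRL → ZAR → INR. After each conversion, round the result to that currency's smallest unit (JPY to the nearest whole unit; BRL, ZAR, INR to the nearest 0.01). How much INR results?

USD 270,000.00 × 150.2 = JPY 40,554,000
JPY 40,554,000 × 0.03209 = BRL 1,301,377.86
BRL 1,301,377.86 × 3.156 = ZAR 4,107,148.53
ZAR 4,107,148.53 ÷ 0.1859 = INR 22,093,321.84

INR 22,093,321.84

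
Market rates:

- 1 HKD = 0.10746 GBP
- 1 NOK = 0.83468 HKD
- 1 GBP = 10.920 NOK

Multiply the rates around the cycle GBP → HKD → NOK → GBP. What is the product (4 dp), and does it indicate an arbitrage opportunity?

1.0210 (arbitrage exists)

Around GBP → HKD → NOK → GBP: 1 ÷ 0.10746 ÷ 0.83468 ÷ 10.920 = 1.020964
Product > 1; profitable direction is GBP → HKD → NOK → GBP.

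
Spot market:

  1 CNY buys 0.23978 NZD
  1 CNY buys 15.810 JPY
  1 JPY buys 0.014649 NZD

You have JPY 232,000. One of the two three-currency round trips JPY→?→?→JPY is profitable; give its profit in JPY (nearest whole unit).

Profit: JPY 8,193

Profitable loop is JPY → CNY → NZD → JPY:
JPY 232,000 ÷ 15.810 = CNY 14,674.26
CNY 14,674.26 × 0.23978 = NZD 3,518.59
NZD 3,518.59 ÷ 0.014649 = JPY 240,193
Profit = JPY 240,193 − JPY 232,000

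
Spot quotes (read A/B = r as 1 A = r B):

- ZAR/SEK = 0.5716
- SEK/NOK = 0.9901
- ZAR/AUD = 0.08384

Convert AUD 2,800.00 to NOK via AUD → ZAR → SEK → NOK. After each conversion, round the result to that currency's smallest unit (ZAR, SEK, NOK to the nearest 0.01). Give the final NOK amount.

AUD 2,800.00 ÷ 0.08384 = ZAR 33,396.95
ZAR 33,396.95 × 0.5716 = SEK 19,089.70
SEK 19,089.70 × 0.9901 = NOK 18,900.71

NOK 18,900.71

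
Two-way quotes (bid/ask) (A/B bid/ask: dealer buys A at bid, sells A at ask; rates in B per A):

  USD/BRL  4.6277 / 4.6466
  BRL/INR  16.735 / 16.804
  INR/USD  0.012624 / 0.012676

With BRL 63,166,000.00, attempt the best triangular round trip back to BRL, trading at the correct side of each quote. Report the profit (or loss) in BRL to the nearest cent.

Best loop BRL → USD → INR → BRL:
BRL 63,166,000.00 ÷ 4.6466 (buy USD at ask) = USD 13,594,025.74
USD 13,594,025.74 ÷ 0.012676 (buy INR at ask) = INR 1,072,422,352.42
INR 1,072,422,352.42 ÷ 16.804 (buy BRL at ask) = BRL 63,819,468.72

Net profit: BRL 653,468.72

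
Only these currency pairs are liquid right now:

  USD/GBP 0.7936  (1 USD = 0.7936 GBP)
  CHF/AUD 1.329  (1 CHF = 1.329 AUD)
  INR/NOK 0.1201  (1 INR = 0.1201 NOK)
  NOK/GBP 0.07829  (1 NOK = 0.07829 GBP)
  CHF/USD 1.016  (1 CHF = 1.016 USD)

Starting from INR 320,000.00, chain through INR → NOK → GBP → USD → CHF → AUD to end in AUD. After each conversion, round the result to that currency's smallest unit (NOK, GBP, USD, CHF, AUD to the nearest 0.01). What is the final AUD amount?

AUD 4,959.39

INR 320,000.00 × 0.1201 = NOK 38,432.00
NOK 38,432.00 × 0.07829 = GBP 3,008.84
GBP 3,008.84 ÷ 0.7936 = USD 3,791.38
USD 3,791.38 ÷ 1.016 = CHF 3,731.67
CHF 3,731.67 × 1.329 = AUD 4,959.39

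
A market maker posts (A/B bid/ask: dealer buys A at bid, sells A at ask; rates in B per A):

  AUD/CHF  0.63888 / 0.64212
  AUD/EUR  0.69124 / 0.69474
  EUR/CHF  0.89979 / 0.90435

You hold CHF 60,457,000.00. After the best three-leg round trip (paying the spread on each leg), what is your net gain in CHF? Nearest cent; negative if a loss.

Best loop CHF → EUR → AUD → CHF:
CHF 60,457,000.00 ÷ 0.90435 (buy EUR at ask) = EUR 66,851,329.68
EUR 66,851,329.68 ÷ 0.69474 (buy AUD at ask) = AUD 96,224,961.40
AUD 96,224,961.40 × 0.63888 (sell AUD at bid) = CHF 61,476,203.34

Net profit: CHF 1,019,203.34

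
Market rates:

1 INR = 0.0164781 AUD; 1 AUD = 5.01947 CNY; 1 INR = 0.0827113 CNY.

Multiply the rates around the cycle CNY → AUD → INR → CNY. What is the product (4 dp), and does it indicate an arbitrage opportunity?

Around CNY → AUD → INR → CNY: 1 ÷ 5.01947 ÷ 0.0164781 × 0.0827113 = 1.000000
Product ≈ 1 (deviation 0.000%, within rounding noise).

1.0000 (no arbitrage)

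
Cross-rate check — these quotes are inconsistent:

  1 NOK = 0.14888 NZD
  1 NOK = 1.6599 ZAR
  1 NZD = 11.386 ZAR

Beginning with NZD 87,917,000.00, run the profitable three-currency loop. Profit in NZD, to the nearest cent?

Profit: NZD 1,866,901.79

Profitable loop is NZD → ZAR → NOK → NZD:
NZD 87,917,000.00 × 11.386 = ZAR 1,001,022,962.00
ZAR 1,001,022,962.00 ÷ 1.6599 = NOK 603,062,209.77
NOK 603,062,209.77 × 0.14888 = NZD 89,783,901.79
Profit = NZD 89,783,901.79 − NZD 87,917,000.00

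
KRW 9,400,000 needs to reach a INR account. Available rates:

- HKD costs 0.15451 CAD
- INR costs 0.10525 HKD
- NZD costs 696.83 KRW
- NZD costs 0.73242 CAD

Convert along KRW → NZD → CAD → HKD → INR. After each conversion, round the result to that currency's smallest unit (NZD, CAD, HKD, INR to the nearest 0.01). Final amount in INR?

INR 607,550.88

KRW 9,400,000 ÷ 696.83 = NZD 13,489.66
NZD 13,489.66 × 0.73242 = CAD 9,880.10
CAD 9,880.10 ÷ 0.15451 = HKD 63,944.73
HKD 63,944.73 ÷ 0.10525 = INR 607,550.88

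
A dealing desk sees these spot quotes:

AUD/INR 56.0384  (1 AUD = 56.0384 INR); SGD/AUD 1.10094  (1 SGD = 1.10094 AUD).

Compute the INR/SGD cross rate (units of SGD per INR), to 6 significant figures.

1 INR ÷ 56.0384 = 0.0178449 AUD
0.0178449 AUD ÷ 1.10094 = 0.0162088 SGD

INR/SGD = 0.0162088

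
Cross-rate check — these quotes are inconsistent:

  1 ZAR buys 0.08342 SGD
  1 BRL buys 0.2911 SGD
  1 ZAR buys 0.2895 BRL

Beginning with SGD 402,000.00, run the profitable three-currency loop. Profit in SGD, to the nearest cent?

Profit: SGD 4,112.77

Profitable loop is SGD → ZAR → BRL → SGD:
SGD 402,000.00 ÷ 0.08342 = ZAR 4,818,988.25
ZAR 4,818,988.25 × 0.2895 = BRL 1,395,097.10
BRL 1,395,097.10 × 0.2911 = SGD 406,112.77
Profit = SGD 406,112.77 − SGD 402,000.00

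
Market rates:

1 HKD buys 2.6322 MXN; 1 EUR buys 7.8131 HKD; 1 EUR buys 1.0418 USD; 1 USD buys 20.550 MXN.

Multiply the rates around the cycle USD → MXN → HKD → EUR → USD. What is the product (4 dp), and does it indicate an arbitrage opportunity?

1.0410 (arbitrage exists)

Around USD → MXN → HKD → EUR → USD: 1 × 20.550 ÷ 2.6322 ÷ 7.8131 × 1.0418 = 1.041008
Product > 1; profitable direction is USD → MXN → HKD → EUR → USD.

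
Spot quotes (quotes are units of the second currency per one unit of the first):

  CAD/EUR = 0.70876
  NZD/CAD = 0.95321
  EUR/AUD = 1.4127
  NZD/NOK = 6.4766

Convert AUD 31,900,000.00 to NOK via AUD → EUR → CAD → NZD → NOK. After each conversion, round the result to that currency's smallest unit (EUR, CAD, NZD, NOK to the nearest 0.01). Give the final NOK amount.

AUD 31,900,000.00 ÷ 1.4127 = EUR 22,580,873.50
EUR 22,580,873.50 ÷ 0.70876 = CAD 31,859,689.46
CAD 31,859,689.46 ÷ 0.95321 = NZD 33,423,578.71
NZD 33,423,578.71 × 6.4766 = NOK 216,471,149.87

NOK 216,471,149.87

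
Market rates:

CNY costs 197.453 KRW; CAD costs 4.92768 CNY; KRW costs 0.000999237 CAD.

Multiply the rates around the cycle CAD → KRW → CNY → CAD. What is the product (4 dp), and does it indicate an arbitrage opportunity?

Around CAD → KRW → CNY → CAD: 1 ÷ 0.000999237 ÷ 197.453 ÷ 4.92768 = 1.028550
Product > 1; profitable direction is CAD → KRW → CNY → CAD.

1.0285 (arbitrage exists)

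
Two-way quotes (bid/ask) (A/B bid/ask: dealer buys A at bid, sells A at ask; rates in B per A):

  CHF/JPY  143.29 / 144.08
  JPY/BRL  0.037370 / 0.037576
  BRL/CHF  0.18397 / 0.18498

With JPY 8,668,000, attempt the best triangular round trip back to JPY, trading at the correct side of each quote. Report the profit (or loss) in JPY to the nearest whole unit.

Best loop JPY → CHF → BRL → JPY:
JPY 8,668,000 ÷ 144.08 (buy CHF at ask) = CHF 60,161.02
CHF 60,161.02 ÷ 0.18498 (buy BRL at ask) = BRL 325,229.87
BRL 325,229.87 ÷ 0.037576 (buy JPY at ask) = JPY 8,655,255

Net result: JPY -12,745 (no profitable arbitrage after spreads)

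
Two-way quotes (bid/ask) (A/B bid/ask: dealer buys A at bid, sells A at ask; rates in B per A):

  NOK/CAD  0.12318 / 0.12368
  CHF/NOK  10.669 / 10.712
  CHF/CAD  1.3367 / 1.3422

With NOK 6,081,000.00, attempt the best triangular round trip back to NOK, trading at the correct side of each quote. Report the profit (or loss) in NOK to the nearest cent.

Best loop NOK → CHF → CAD → NOK:
NOK 6,081,000.00 ÷ 10.712 (buy CHF at ask) = CHF 567,681.11
CHF 567,681.11 × 1.3367 (sell CHF at bid) = CAD 758,819.33
CAD 758,819.33 ÷ 0.12368 (buy NOK at ask) = NOK 6,135,343.90

Net profit: NOK 54,343.90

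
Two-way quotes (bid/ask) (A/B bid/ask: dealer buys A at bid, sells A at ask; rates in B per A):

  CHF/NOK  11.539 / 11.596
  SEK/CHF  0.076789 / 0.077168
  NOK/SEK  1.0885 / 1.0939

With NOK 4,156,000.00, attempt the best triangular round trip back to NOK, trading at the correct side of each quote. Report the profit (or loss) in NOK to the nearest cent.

Best loop NOK → CHF → SEK → NOK:
NOK 4,156,000.00 ÷ 11.596 (buy CHF at ask) = CHF 358,399.45
CHF 358,399.45 ÷ 0.077168 (buy SEK at ask) = SEK 4,644,405.04
SEK 4,644,405.04 ÷ 1.0939 (buy NOK at ask) = NOK 4,245,730.91

Net profit: NOK 89,730.91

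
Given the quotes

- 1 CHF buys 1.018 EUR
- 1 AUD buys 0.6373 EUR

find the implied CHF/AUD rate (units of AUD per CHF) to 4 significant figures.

1 CHF × 1.018 = 1.018 EUR
1.018 EUR ÷ 0.6373 = 1.59736 AUD

CHF/AUD = 1.597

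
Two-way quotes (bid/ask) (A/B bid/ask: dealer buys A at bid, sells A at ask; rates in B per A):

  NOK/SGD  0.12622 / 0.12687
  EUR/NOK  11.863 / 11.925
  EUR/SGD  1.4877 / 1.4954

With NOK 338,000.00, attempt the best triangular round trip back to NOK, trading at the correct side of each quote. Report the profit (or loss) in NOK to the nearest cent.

Net profit: NOK 440.27

Best loop NOK → SGD → EUR → NOK:
NOK 338,000.00 × 0.12622 (sell NOK at bid) = SGD 42,662.36
SGD 42,662.36 ÷ 1.4954 (buy EUR at ask) = EUR 28,529.06
EUR 28,529.06 × 11.863 (sell EUR at bid) = NOK 338,440.27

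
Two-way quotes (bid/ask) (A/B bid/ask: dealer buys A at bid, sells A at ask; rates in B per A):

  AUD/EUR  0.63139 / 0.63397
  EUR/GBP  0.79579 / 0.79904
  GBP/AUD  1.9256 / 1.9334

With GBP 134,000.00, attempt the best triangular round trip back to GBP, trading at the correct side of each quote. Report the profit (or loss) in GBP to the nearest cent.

Net profit: GBP 2,818.82

Best loop GBP → EUR → AUD → GBP:
GBP 134,000.00 ÷ 0.79904 (buy EUR at ask) = EUR 167,701.24
EUR 167,701.24 ÷ 0.63397 (buy AUD at ask) = AUD 264,525.52
AUD 264,525.52 ÷ 1.9334 (buy GBP at ask) = GBP 136,818.82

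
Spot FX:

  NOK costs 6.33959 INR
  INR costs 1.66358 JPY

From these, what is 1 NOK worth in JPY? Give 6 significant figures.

NOK/JPY = 10.5464

1 NOK × 6.33959 = 6.33959 INR
6.33959 INR × 1.66358 = 10.5464 JPY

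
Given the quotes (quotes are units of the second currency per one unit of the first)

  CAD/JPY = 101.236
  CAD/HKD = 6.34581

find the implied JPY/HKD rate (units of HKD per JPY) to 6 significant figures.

JPY/HKD = 0.0626833

1 JPY ÷ 101.236 = 0.00987791 CAD
0.00987791 CAD × 6.34581 = 0.0626833 HKD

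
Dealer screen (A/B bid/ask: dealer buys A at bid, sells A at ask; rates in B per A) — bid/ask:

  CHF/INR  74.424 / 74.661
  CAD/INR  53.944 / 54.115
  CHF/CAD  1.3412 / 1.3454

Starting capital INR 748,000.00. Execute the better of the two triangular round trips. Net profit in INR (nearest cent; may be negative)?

Best loop INR → CAD → CHF → INR:
INR 748,000.00 ÷ 54.115 (buy CAD at ask) = CAD 13,822.42
CAD 13,822.42 ÷ 1.3454 (buy CHF at ask) = CHF 10,273.83
CHF 10,273.83 × 74.424 (sell CHF at bid) = INR 764,619.76

Net profit: INR 16,619.76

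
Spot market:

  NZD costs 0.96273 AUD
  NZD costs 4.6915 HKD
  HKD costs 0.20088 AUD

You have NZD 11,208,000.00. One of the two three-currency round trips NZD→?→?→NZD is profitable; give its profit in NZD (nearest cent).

Profit: NZD 241,438.99

Profitable loop is NZD → AUD → HKD → NZD:
NZD 11,208,000.00 × 0.96273 = AUD 10,790,277.84
AUD 10,790,277.84 ÷ 0.20088 = HKD 53,715,043.01
HKD 53,715,043.01 ÷ 4.6915 = NZD 11,449,438.99
Profit = NZD 11,449,438.99 − NZD 11,208,000.00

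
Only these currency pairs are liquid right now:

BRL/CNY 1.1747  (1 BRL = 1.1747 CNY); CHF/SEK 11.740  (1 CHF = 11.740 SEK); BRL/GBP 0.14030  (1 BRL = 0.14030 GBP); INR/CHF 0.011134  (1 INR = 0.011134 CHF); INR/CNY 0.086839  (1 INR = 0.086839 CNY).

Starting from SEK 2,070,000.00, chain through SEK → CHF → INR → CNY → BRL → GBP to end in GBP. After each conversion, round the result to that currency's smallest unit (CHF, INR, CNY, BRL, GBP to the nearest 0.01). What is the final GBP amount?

GBP 164,246.66

SEK 2,070,000.00 ÷ 11.740 = CHF 176,320.27
CHF 176,320.27 ÷ 0.011134 = INR 15,836,201.72
INR 15,836,201.72 × 0.086839 = CNY 1,375,199.92
CNY 1,375,199.92 ÷ 1.1747 = BRL 1,170,681.81
BRL 1,170,681.81 × 0.14030 = GBP 164,246.66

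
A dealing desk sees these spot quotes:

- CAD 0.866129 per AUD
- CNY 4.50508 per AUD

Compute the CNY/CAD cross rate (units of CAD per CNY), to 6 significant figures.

CNY/CAD = 0.192256

1 CNY ÷ 4.50508 = 0.221972 AUD
0.221972 AUD × 0.866129 = 0.192256 CAD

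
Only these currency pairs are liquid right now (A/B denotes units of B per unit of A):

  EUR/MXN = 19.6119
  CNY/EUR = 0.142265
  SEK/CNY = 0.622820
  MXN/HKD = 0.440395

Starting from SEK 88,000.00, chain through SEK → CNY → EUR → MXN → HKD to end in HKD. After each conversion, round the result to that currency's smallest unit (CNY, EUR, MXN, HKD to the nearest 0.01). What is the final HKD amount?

SEK 88,000.00 × 0.622820 = CNY 54,808.16
CNY 54,808.16 × 0.142265 = EUR 7,797.28
EUR 7,797.28 × 19.6119 = MXN 152,919.48
MXN 152,919.48 × 0.440395 = HKD 67,344.97

HKD 67,344.97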